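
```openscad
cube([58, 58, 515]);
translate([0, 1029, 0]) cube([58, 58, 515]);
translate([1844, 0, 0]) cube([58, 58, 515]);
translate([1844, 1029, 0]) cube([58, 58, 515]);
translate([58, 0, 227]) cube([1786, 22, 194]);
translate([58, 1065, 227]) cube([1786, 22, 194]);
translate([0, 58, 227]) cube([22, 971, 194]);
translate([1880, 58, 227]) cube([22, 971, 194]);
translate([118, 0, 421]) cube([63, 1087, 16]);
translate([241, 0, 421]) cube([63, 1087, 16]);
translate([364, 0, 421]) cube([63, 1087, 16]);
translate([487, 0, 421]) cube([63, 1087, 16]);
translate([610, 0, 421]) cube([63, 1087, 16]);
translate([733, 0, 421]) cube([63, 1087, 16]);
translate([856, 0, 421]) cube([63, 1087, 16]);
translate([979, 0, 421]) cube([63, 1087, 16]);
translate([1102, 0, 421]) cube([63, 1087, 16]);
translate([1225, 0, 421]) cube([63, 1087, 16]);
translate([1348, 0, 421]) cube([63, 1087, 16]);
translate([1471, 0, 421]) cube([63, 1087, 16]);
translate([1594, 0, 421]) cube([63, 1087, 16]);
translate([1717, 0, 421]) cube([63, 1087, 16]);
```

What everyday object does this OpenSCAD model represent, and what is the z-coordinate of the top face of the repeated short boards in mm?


A bed frame. The slat-top height is 437 mm.

Four posts, four rails, and a row of slats — a bed frame. Slats sit on the rails at z = 227 + 194 = 421; with slat thickness 16, the top is 437 mm.


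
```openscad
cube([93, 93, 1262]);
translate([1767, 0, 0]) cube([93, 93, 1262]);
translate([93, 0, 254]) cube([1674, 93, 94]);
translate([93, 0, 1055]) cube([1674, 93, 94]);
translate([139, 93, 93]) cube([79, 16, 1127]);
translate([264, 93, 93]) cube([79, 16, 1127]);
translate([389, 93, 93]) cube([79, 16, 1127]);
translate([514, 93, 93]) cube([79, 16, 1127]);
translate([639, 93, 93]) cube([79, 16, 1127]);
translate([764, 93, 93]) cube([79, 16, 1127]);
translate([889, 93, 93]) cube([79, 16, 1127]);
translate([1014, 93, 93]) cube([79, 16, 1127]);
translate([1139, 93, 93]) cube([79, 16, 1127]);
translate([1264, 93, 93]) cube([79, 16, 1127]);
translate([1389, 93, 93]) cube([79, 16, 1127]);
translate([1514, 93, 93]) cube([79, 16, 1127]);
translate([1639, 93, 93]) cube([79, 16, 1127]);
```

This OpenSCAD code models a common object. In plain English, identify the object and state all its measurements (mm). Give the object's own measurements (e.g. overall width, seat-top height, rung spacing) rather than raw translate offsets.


A fence section. Two 93×93 mm posts, 1262 mm tall, stand on the floor with a clear span of 1674 mm between their inner faces. Two horizontal rails of 93×94 mm section span the gap between the posts with their undersides at z = 254 mm and z = 1055 mm, flush with the posts' −y face. 13 pickets, each 79 mm wide, 16 mm thick and 1127 mm tall, are fixed to the +y face of the rails with their bottoms at z = 93 mm, spaced across the span with a 46 mm gap after the −x post and between neighbouring pickets, with 49 mm left before the +x post.


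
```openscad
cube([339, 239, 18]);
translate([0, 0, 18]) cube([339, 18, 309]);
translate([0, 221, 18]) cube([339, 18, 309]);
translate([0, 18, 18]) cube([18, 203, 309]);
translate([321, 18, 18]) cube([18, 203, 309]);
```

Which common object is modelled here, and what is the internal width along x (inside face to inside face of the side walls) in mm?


An open box. The internal width is 303 mm.

A 339×239 base slab with four walls standing on it — an open box. The base is 339 mm wide and the walls are 18 mm thick, so the internal width is 339 − 2 × 18 = 303 mm.


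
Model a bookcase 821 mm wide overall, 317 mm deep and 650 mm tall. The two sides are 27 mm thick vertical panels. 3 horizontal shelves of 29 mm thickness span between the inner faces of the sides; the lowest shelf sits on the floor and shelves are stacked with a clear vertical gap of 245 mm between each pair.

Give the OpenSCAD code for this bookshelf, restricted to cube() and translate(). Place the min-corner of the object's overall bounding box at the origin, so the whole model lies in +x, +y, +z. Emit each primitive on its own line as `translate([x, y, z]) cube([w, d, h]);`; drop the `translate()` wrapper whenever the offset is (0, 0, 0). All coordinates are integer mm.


cube([27, 317, 650]);
translate([794, 0, 0]) cube([27, 317, 650]);
translate([27, 0, 0]) cube([767, 317, 29]);
translate([27, 0, 274]) cube([767, 317, 29]);
translate([27, 0, 548]) cube([767, 317, 29]);


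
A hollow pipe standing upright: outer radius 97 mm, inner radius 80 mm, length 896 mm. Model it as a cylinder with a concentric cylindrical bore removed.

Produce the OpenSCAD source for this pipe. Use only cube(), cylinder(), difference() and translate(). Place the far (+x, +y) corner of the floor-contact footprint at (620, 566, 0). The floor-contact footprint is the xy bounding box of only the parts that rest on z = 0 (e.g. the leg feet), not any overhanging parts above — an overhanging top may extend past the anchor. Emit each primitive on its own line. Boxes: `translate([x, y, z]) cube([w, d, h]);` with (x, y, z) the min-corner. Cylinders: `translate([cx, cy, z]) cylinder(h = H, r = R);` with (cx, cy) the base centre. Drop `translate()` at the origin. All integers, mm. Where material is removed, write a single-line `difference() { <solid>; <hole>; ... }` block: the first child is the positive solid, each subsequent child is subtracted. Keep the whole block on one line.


difference() { translate([523, 469, 0]) cylinder(h = 896, r = 97); translate([523, 469, 0]) cylinder(h = 896, r = 80); }


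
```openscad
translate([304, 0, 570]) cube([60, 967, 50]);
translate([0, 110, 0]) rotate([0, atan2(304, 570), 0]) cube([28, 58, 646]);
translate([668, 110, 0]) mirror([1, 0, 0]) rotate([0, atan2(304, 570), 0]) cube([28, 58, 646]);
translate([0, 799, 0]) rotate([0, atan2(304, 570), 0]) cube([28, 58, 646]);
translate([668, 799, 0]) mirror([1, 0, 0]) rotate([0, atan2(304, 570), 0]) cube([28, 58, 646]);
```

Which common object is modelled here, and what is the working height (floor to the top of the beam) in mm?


A sawhorse. The overall height is 620 mm.

A beam across two mirrored pairs of raked legs — a sawhorse. The beam's underside is at z = 570 (matching the legs' vertical rise in atan2(304, 570)) and the beam is 50 mm tall, so its top is at 570 + 50 = 620 mm. The raked legs top out at the beam's underside, so that is the highest point.


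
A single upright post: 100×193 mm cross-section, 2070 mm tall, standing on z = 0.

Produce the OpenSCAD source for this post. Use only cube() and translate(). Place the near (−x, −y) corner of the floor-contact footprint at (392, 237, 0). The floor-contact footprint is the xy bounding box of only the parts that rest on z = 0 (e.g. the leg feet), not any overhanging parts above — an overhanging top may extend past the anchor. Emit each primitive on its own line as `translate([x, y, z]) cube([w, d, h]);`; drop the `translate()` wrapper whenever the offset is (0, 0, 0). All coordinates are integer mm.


translate([392, 237, 0]) cube([100, 193, 2070]);


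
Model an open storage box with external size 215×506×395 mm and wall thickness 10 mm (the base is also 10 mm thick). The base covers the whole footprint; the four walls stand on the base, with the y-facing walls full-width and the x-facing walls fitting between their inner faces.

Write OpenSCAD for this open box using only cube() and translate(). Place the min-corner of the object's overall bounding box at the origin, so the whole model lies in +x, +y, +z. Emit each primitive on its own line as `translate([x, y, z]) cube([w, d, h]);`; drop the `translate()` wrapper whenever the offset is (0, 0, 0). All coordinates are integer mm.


cube([215, 506, 10]);
translate([0, 0, 10]) cube([215, 10, 385]);
translate([0, 496, 10]) cube([215, 10, 385]);
translate([0, 10, 10]) cube([10, 486, 385]);
translate([205, 10, 10]) cube([10, 486, 385]);


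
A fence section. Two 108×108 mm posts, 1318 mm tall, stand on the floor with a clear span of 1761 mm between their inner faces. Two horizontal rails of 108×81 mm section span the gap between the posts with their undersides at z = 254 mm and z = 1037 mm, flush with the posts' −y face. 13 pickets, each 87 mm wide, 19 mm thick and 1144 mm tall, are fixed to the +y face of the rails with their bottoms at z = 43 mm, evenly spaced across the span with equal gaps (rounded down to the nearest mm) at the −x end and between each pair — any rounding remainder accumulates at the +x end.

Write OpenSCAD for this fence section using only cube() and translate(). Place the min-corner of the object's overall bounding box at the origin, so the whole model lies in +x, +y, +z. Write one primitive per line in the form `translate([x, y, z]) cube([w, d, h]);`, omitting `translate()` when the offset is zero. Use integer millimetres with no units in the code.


cube([108, 108, 1318]);
translate([1869, 0, 0]) cube([108, 108, 1318]);
translate([108, 0, 254]) cube([1761, 108, 81]);
translate([108, 0, 1037]) cube([1761, 108, 81]);
translate([153, 108, 43]) cube([87, 19, 1144]);
translate([285, 108, 43]) cube([87, 19, 1144]);
translate([417, 108, 43]) cube([87, 19, 1144]);
translate([549, 108, 43]) cube([87, 19, 1144]);
translate([681, 108, 43]) cube([87, 19, 1144]);
translate([813, 108, 43]) cube([87, 19, 1144]);
translate([945, 108, 43]) cube([87, 19, 1144]);
translate([1077, 108, 43]) cube([87, 19, 1144]);
translate([1209, 108, 43]) cube([87, 19, 1144]);
translate([1341, 108, 43]) cube([87, 19, 1144]);
translate([1473, 108, 43]) cube([87, 19, 1144]);
translate([1605, 108, 43]) cube([87, 19, 1144]);
translate([1737, 108, 43]) cube([87, 19, 1144]);


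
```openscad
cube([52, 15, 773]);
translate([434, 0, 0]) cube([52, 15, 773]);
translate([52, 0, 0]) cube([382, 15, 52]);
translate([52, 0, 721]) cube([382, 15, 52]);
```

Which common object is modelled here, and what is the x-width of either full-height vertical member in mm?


A picture frame. The border width is 52 mm.

Four thin pieces enclosing a rectangular opening — a picture frame. The two full-height stiles are 773 mm tall; the top rail sits at z = 721 and is 52 mm tall, so the border above the opening is 773 − 721 = 52 mm, matching the stile x-width.


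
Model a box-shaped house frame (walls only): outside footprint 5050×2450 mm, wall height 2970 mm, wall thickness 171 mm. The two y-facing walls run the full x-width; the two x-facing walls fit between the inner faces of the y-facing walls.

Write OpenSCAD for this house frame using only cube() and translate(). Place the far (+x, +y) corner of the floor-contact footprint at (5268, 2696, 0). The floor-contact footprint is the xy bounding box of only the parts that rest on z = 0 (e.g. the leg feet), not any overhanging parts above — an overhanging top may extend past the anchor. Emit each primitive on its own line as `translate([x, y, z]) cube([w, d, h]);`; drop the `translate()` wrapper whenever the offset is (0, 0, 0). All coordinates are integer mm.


translate([218, 246, 0]) cube([5050, 171, 2970]);
translate([218, 2525, 0]) cube([5050, 171, 2970]);
translate([218, 417, 0]) cube([171, 2108, 2970]);
translate([5097, 417, 0]) cube([171, 2108, 2970]);


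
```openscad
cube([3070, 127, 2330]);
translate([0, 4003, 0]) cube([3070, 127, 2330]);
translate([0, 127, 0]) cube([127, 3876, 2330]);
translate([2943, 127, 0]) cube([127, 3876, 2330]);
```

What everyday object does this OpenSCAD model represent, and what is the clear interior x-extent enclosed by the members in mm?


A house (or room) frame. The interior width is 2816 mm.

Four 2330 mm walls enclosing a rectangle with no floor or roof — a room or house frame. Outside width is 3070 mm and wall thickness is 127 mm, so the interior width is 3070 − 2 × 127 = 2816 mm.


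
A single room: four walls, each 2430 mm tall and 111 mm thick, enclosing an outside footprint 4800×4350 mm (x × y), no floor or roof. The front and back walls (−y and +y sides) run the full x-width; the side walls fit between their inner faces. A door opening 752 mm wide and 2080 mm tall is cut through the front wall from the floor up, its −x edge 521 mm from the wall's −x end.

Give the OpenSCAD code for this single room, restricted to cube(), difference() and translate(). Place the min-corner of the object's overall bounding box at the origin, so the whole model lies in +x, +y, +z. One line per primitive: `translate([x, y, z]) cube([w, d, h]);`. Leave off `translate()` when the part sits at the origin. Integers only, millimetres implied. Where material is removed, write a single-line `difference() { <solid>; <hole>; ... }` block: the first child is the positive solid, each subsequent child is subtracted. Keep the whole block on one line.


difference() { cube([4800, 111, 2430]); translate([521, 0, 0]) cube([752, 111, 2080]); }
translate([0, 4239, 0]) cube([4800, 111, 2430]);
translate([0, 111, 0]) cube([111, 4128, 2430]);
translate([4689, 111, 0]) cube([111, 4128, 2430]);


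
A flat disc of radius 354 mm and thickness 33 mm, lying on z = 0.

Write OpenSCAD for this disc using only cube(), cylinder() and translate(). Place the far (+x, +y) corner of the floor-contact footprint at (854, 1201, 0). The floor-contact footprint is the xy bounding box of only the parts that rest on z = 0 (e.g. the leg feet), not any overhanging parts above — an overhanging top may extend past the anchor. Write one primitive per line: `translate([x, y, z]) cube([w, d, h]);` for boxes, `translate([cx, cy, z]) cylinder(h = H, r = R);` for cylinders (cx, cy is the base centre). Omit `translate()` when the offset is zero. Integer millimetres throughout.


translate([500, 847, 0]) cylinder(h = 33, r = 354);


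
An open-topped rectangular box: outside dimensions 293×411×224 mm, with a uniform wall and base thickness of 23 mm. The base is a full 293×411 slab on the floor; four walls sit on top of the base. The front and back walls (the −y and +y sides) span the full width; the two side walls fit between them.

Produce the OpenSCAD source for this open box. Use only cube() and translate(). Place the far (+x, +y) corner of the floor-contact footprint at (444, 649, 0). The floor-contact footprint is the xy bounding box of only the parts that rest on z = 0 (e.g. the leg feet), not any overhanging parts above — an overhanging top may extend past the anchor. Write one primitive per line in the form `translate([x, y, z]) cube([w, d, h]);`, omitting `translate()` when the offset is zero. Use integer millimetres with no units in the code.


translate([151, 238, 0]) cube([293, 411, 23]);
translate([151, 238, 23]) cube([293, 23, 201]);
translate([151, 626, 23]) cube([293, 23, 201]);
translate([151, 261, 23]) cube([23, 365, 201]);
translate([421, 261, 23]) cube([23, 365, 201]);


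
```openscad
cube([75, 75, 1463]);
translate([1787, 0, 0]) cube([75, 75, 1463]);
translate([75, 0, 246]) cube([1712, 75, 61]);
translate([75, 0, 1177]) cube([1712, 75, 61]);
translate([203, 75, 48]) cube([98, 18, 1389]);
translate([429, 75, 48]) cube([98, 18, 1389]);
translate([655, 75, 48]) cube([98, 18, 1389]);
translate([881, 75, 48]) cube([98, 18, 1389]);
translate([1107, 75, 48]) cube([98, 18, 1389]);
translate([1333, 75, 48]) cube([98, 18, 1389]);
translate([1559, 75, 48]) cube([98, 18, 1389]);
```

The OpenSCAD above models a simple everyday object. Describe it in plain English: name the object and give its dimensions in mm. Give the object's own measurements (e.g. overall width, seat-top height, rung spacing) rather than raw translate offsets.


A fence section. Two 75×75 mm posts, 1463 mm tall, stand on the floor with a clear span of 1712 mm between their inner faces. Two horizontal rails of 75×61 mm section span the gap between the posts with their undersides at z = 246 mm and z = 1177 mm, flush with the posts' −y face. 7 pickets, each 98 mm wide, 18 mm thick and 1389 mm tall, are fixed to the +y face of the rails with their bottoms at z = 48 mm, spaced across the span with a 128 mm gap after the −x post and between neighbouring pickets, with 130 mm left before the +x post.


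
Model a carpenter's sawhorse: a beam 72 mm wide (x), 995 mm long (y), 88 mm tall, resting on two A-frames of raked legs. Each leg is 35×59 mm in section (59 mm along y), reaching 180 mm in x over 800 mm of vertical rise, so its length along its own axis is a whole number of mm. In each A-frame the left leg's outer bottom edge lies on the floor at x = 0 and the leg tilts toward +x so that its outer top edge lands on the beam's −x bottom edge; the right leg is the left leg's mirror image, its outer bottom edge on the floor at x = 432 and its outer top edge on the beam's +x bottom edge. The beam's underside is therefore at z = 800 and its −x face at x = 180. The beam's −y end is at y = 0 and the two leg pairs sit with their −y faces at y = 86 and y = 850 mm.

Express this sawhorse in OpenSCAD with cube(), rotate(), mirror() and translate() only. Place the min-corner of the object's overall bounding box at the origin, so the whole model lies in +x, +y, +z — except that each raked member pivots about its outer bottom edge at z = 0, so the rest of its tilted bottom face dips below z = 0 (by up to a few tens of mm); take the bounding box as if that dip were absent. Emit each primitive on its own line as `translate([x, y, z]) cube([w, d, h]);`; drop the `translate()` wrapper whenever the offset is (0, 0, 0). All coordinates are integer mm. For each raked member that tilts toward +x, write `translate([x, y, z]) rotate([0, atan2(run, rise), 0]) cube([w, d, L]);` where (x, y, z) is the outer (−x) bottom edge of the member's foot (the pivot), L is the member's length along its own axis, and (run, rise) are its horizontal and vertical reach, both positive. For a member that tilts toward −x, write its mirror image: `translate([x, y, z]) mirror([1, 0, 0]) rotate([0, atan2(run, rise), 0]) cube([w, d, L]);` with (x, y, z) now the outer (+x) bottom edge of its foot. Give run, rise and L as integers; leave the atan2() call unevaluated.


translate([180, 0, 800]) cube([72, 995, 88]);
translate([0, 86, 0]) rotate([0, atan2(180, 800), 0]) cube([35, 59, 820]);
translate([432, 86, 0]) mirror([1, 0, 0]) rotate([0, atan2(180, 800), 0]) cube([35, 59, 820]);
translate([0, 850, 0]) rotate([0, atan2(180, 800), 0]) cube([35, 59, 820]);
translate([432, 850, 0]) mirror([1, 0, 0]) rotate([0, atan2(180, 800), 0]) cube([35, 59, 820]);


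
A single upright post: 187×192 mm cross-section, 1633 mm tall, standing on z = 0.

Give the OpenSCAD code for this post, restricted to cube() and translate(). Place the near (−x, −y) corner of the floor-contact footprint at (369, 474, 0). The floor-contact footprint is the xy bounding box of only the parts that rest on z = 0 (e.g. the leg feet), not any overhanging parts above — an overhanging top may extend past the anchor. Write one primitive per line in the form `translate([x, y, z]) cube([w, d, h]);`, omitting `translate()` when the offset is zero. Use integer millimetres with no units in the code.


translate([369, 474, 0]) cube([187, 192, 1633]);


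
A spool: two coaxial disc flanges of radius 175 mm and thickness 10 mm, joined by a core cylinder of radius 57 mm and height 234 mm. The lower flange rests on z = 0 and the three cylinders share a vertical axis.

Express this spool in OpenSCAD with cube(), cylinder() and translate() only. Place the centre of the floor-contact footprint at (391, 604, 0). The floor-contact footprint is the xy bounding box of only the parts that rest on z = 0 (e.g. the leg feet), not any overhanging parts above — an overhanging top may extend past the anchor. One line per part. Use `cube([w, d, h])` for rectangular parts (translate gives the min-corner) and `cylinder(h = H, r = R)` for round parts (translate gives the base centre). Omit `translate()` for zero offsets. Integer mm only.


translate([391, 604, 0]) cylinder(h = 10, r = 175);
translate([391, 604, 10]) cylinder(h = 234, r = 57);
translate([391, 604, 244]) cylinder(h = 10, r = 175);


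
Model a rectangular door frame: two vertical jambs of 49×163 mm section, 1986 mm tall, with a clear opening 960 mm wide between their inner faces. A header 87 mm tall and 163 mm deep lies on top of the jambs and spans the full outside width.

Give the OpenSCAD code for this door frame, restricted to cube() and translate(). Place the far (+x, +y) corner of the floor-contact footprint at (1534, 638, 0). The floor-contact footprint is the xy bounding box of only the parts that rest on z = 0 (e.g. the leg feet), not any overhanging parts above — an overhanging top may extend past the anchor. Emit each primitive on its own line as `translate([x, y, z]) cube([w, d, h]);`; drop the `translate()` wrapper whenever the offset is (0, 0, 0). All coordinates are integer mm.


translate([476, 475, 0]) cube([49, 163, 1986]);
translate([1485, 475, 0]) cube([49, 163, 1986]);
translate([476, 475, 1986]) cube([1058, 163, 87]);


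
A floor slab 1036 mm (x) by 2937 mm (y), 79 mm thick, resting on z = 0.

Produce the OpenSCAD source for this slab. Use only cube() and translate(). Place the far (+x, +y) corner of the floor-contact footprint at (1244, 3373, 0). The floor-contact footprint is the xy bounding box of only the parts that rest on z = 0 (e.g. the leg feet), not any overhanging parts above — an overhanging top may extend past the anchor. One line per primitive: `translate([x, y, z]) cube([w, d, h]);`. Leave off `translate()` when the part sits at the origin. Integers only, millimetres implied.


translate([208, 436, 0]) cube([1036, 2937, 79]);


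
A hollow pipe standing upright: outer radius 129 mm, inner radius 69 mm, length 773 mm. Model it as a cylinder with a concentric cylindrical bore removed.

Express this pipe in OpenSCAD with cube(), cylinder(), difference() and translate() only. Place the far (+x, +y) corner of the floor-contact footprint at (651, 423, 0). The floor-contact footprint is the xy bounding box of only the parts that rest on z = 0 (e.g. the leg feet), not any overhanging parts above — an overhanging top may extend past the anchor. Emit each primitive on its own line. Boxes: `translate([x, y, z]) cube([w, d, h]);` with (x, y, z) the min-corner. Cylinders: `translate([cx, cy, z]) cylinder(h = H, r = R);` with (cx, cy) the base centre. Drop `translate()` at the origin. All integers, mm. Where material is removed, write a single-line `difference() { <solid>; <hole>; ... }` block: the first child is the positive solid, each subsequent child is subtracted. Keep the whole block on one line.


difference() { translate([522, 294, 0]) cylinder(h = 773, r = 129); translate([522, 294, 0]) cylinder(h = 773, r = 69); }


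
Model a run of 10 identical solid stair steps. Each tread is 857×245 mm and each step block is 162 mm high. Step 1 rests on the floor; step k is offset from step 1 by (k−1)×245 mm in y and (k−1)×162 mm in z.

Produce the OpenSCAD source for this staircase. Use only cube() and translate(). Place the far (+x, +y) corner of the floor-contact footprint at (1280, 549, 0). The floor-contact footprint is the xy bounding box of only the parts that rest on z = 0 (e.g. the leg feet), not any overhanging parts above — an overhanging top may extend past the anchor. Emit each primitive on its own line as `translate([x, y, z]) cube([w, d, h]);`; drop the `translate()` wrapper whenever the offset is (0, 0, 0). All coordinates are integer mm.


translate([423, 304, 0]) cube([857, 245, 162]);
translate([423, 549, 162]) cube([857, 245, 162]);
translate([423, 794, 324]) cube([857, 245, 162]);
translate([423, 1039, 486]) cube([857, 245, 162]);
translate([423, 1284, 648]) cube([857, 245, 162]);
translate([423, 1529, 810]) cube([857, 245, 162]);
translate([423, 1774, 972]) cube([857, 245, 162]);
translate([423, 2019, 1134]) cube([857, 245, 162]);
translate([423, 2264, 1296]) cube([857, 245, 162]);
translate([423, 2509, 1458]) cube([857, 245, 162]);


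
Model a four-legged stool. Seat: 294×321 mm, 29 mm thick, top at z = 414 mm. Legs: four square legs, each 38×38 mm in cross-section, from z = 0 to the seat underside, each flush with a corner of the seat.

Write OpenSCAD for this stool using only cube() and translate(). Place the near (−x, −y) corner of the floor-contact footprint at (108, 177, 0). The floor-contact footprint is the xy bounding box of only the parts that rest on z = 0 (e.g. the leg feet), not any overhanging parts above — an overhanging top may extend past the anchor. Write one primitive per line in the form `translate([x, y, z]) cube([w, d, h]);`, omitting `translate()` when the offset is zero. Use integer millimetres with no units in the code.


translate([108, 177, 385]) cube([294, 321, 29]);
translate([108, 177, 0]) cube([38, 38, 385]);
translate([364, 177, 0]) cube([38, 38, 385]);
translate([108, 460, 0]) cube([38, 38, 385]);
translate([364, 460, 0]) cube([38, 38, 385]);


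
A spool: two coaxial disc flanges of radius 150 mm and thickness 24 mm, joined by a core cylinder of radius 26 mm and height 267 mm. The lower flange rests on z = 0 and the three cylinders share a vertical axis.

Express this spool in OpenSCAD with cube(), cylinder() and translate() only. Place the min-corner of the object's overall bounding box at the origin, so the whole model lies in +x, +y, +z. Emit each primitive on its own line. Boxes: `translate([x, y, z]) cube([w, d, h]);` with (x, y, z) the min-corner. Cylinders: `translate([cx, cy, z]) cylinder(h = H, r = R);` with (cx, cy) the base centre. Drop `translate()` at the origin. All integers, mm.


translate([150, 150, 0]) cylinder(h = 24, r = 150);
translate([150, 150, 24]) cylinder(h = 267, r = 26);
translate([150, 150, 291]) cylinder(h = 24, r = 150);


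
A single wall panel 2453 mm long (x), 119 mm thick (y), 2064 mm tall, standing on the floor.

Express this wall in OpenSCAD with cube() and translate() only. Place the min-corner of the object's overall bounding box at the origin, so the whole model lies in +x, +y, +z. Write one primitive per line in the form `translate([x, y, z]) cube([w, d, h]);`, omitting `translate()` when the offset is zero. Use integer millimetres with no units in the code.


cube([2453, 119, 2064]);


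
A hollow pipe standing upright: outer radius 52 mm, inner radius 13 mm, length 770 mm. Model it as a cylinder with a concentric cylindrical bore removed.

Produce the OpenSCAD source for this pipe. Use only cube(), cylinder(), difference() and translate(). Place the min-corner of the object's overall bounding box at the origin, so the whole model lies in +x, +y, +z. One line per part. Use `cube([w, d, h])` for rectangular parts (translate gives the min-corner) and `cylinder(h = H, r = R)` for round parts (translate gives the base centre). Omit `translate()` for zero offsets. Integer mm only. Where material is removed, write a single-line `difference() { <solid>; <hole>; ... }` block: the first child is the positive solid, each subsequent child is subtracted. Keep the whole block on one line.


difference() { translate([52, 52, 0]) cylinder(h = 770, r = 52); translate([52, 52, 0]) cylinder(h = 770, r = 13); }


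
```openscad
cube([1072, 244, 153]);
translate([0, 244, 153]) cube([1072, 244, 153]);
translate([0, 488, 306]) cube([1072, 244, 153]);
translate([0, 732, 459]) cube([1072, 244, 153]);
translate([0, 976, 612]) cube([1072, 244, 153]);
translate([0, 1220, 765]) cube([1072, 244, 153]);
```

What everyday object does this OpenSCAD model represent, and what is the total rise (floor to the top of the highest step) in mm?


A staircase. The total rise is 918 mm.

6 identical blocks, each offset up and back from the previous — a staircase. Each step is 153 mm tall and there are 6 of them, so the total rise is 6 × 153 = 918 mm.


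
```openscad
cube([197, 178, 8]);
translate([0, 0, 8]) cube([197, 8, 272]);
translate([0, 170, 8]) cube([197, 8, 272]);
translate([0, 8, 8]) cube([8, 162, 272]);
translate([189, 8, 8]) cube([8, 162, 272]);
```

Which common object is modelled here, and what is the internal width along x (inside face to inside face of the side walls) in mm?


An open box. The internal width is 181 mm.

A 197×178 base slab with four walls standing on it — an open box. The base is 197 mm wide and the walls are 8 mm thick, so the internal width is 197 − 2 × 8 = 181 mm.


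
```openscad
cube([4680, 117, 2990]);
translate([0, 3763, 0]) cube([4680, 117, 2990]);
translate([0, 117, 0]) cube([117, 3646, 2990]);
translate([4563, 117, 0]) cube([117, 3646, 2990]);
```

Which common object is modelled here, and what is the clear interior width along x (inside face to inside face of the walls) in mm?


A house (or room) frame. The interior width is 4446 mm.

Four 2990 mm walls enclosing a rectangle with no floor or roof — a room or house frame. Outside width is 4680 mm and wall thickness is 117 mm, so the interior width is 4680 − 2 × 117 = 4446 mm.


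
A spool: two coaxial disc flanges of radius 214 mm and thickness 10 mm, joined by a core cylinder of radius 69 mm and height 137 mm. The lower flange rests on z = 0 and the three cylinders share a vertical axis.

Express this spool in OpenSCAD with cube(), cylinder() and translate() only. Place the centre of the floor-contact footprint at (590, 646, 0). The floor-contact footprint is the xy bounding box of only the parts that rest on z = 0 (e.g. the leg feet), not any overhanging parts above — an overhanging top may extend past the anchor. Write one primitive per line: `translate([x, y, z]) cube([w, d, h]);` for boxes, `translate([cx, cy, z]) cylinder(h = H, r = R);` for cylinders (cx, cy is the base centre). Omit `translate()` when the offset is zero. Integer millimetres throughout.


translate([590, 646, 0]) cylinder(h = 10, r = 214);
translate([590, 646, 10]) cylinder(h = 137, r = 69);
translate([590, 646, 147]) cylinder(h = 10, r = 214);


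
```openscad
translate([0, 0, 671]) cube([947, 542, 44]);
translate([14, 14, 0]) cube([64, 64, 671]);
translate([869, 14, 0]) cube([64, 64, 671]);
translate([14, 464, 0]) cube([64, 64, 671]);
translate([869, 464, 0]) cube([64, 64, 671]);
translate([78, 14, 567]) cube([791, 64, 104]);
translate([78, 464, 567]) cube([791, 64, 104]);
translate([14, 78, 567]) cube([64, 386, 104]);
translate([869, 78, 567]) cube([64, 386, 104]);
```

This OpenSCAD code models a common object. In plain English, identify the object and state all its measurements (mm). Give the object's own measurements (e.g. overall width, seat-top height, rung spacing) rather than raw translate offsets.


A table: top 947 mm (x) × 542 mm (y), 44 mm thick, upper face at z = 715 mm, on four 64×64 mm square legs, each inset 14 mm from the nearest pair of top edges from z = 0 to the bottom of the top. Four apron rails, 64 mm thick and 104 mm tall, run between adjacent legs with their top edges flush with the underside of the top and their outer faces flush with the legs' outer faces.


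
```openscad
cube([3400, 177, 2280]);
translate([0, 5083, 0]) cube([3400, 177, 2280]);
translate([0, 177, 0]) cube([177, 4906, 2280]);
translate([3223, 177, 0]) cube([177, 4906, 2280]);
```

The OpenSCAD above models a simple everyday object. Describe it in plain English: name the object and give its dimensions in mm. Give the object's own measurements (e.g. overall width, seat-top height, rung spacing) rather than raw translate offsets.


The wall frame of a small rectangular building: four walls, each 2280 mm tall and 177 mm thick, enclosing a footprint 3400 mm (x) by 5260 mm (y) outside-to-outside, with no floor or roof. The front and back walls (the −y and +y sides) span the full width; the two side walls fit between them.


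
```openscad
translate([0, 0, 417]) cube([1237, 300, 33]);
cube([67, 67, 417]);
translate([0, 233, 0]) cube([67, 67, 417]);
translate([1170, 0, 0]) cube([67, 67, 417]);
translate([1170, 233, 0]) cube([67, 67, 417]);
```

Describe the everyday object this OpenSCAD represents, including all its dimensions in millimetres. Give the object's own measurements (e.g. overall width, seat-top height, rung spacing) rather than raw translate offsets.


A long wooden bench with a 1237 mm (x) × 300 mm (y) seat, 33 mm thick, its top surface 450 mm above the floor. Four 67 mm square legs at the seat corners, flush with the edges, run from z = 0 to the seat underside.


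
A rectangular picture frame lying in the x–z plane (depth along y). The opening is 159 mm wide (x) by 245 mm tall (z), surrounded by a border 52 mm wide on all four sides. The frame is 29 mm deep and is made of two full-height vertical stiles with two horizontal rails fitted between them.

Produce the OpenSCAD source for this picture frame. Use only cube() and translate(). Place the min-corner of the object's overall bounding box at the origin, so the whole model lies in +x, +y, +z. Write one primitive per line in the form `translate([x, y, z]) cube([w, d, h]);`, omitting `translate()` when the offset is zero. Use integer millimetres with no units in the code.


cube([52, 29, 349]);
translate([211, 0, 0]) cube([52, 29, 349]);
translate([52, 0, 0]) cube([159, 29, 52]);
translate([52, 0, 297]) cube([159, 29, 52]);


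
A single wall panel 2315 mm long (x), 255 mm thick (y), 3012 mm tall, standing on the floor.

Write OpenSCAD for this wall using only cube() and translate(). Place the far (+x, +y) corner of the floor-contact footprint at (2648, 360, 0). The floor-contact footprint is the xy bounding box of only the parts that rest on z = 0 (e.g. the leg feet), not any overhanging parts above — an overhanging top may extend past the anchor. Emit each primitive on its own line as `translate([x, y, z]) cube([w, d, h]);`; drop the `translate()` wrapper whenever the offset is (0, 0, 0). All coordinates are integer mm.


translate([333, 105, 0]) cube([2315, 255, 3012]);


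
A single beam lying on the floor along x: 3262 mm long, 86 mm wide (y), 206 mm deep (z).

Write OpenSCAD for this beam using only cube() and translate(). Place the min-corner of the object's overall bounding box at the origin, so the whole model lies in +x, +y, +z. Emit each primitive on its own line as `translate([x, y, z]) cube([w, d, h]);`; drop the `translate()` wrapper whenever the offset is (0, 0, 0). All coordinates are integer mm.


cube([3262, 86, 206]);


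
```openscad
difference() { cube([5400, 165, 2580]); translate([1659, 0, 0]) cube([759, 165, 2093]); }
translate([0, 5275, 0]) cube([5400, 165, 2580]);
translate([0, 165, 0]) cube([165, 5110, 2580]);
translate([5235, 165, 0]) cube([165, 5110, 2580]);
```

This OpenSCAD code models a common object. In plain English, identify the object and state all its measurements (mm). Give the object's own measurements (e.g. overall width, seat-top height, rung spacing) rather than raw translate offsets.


A single room: four walls, each 2580 mm tall and 165 mm thick, enclosing an outside footprint 5400×5440 mm (x × y), no floor or roof. The front and back walls (−y and +y sides) run the full x-width; the side walls fit between their inner faces. A door opening 759 mm wide and 2093 mm tall is cut through the front wall from the floor up, its −x edge 1659 mm from the wall's −x end.


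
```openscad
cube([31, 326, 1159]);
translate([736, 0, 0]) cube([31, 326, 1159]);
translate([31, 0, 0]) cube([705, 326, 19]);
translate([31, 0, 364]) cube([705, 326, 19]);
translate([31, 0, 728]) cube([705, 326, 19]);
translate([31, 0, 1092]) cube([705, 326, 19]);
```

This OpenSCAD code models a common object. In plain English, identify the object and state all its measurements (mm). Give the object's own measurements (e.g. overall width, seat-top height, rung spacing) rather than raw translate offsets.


An open bookshelf. Two side panels, each 31 mm thick, 326 mm deep and 1159 mm tall, stand 767 mm apart (outside-to-outside). Between them sit 4 shelves, each 19 mm thick and 326 mm deep, spanning the full gap between the sides. The bottom shelf rests on the floor (its underside at z = 0) and the clear gap between one shelf's top and the next shelf's underside is 345 mm.


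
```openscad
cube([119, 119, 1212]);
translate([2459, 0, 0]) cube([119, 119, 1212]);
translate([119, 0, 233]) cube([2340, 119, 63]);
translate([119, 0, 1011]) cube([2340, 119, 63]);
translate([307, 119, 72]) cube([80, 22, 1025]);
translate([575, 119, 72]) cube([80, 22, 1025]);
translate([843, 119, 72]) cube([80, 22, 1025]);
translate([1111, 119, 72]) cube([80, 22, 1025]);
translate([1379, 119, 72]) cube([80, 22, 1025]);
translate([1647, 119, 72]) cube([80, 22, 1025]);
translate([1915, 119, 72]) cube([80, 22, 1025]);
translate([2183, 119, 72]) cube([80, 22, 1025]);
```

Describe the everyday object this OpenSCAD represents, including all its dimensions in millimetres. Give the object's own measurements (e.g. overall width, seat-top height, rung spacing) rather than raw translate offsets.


A fence section. Two 119×119 mm posts, 1212 mm tall, stand on the floor with a clear span of 2340 mm between their inner faces. Two horizontal rails of 119×63 mm section span the gap between the posts with their undersides at z = 233 mm and z = 1011 mm, flush with the posts' −y face. 8 pickets, each 80 mm wide, 22 mm thick and 1025 mm tall, are fixed to the +y face of the rails with their bottoms at z = 72 mm, spaced across the span with a 188 mm gap after the −x post and between neighbouring pickets, with 196 mm left before the +x post.


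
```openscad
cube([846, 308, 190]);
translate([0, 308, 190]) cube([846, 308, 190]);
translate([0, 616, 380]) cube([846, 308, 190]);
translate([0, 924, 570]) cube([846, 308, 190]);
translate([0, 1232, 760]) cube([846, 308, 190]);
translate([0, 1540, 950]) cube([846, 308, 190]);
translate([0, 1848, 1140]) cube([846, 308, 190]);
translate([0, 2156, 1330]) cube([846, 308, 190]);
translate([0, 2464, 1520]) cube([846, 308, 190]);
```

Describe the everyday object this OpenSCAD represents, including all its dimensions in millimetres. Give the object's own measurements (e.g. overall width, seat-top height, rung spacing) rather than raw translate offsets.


A straight staircase of 9 solid steps. Each step is 846 mm wide (x), 308 mm deep (y, the going) and 190 mm tall (the rise). The first step rests on the floor; each subsequent step sits one going further in +y and one rise higher in +z, directly behind and above the previous step with no overlap.


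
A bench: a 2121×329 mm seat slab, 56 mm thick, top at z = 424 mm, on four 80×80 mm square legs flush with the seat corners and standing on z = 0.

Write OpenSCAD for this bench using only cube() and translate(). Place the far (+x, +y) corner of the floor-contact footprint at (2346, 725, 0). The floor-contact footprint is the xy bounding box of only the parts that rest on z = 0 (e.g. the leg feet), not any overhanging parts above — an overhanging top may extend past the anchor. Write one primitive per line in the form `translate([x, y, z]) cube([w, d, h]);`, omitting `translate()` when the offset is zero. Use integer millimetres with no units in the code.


translate([225, 396, 368]) cube([2121, 329, 56]);
translate([225, 396, 0]) cube([80, 80, 368]);
translate([225, 645, 0]) cube([80, 80, 368]);
translate([2266, 396, 0]) cube([80, 80, 368]);
translate([2266, 645, 0]) cube([80, 80, 368]);


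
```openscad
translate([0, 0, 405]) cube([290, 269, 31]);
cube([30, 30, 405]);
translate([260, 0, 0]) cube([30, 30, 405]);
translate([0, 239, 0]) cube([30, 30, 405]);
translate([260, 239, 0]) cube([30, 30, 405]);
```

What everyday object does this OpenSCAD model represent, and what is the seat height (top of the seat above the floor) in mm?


A stool. The seat height is 436 mm.

A 290×269×31 slab at z = 405 on four corner posts — a stool. The seat top is 405 + 31 = 436 mm.


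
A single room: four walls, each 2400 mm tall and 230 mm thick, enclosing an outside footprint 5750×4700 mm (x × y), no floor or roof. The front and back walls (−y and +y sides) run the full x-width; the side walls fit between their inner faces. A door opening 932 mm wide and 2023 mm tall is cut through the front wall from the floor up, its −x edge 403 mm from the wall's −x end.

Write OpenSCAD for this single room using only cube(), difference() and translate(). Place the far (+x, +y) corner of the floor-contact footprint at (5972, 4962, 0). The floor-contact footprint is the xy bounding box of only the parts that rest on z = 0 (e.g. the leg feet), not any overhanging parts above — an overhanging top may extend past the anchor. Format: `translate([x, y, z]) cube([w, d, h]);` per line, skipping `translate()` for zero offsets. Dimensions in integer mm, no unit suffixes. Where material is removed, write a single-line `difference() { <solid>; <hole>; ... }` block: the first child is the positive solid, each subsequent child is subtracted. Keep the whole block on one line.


difference() { translate([222, 262, 0]) cube([5750, 230, 2400]); translate([625, 262, 0]) cube([932, 230, 2023]); }
translate([222, 4732, 0]) cube([5750, 230, 2400]);
translate([222, 492, 0]) cube([230, 4240, 2400]);
translate([5742, 492, 0]) cube([230, 4240, 2400]);
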